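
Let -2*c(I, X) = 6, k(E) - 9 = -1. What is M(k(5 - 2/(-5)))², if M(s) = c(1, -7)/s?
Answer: 9/64 ≈ 0.14063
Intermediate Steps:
k(E) = 8 (k(E) = 9 - 1 = 8)
c(I, X) = -3 (c(I, X) = -½*6 = -3)
M(s) = -3/s
M(k(5 - 2/(-5)))² = (-3/8)² = 9/64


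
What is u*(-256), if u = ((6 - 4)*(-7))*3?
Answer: 10752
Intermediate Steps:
u = -42 (u = (2*(-7))*3 = -14*3 = -42)
u*(-256) = -42*(-256) = 10752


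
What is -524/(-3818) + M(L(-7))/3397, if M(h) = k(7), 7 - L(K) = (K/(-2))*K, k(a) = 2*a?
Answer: 916740/6484873 ≈ 0.14137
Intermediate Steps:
L(K) = 7 + K²/2 (L(K) = 7 - K/(-2)*K = 7 - K*(-½)*K = 7 - (-K/2)*K = 7 - (-1)*K²/2 = 7 + K²/2)
M(h) = 14 (M(h) = 2*7 = 14)
-524/(-3818) + M(L(-7))/3397 = -524/(-3818) + 14/3397 = -524*(-1/3818) + 14*(1/3397) = 262/1909 + 14/3397 = 916740/6484873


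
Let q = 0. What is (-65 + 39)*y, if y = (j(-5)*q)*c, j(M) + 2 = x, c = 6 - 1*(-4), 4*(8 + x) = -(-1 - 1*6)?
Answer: 0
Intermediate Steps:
x = -25/4 (x = -8 + (-(-1 - 1*6))/4 = -8 + (-(-1 - 6))/4 = -8 + (-1*(-7))/4 = -8 + (1/4)*7 = -8 + 7/4 = -25/4 ≈ -6.2500)
c = 10 (c = 6 + 4 = 10)
j(M) = -33/4 (j(M) = -2 - 25/4 = -33/4)
y = 0 (y = -33/4*0*10 = 0*10 = 0)
(-65 + 39)*y = (-65 + 39)*0 = -26*0 = 0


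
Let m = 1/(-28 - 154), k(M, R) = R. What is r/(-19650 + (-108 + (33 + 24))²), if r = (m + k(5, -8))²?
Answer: -2122849/564731076 ≈ -0.0037590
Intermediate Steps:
m = -1/182 (m = 1/(-182) = -1/182 ≈ -0.0054945)
r = 2122849/33124 (r = (-1/182 - 8)² = (-1457/182)² = 2122849/33124 ≈ 64.088)
r/(-19650 + (-108 + (33 + 24))²) = 2122849/(33124*(-19650 + (-108 + (33 + 24))²)) = 2122849/(33124*(-19650 + (-108 + 57)²)) = 2122849/(33124*(-19650 + (-51)²)) = 2122849/(33124*(-19650 + 2601)) = (2122849/33124)/(-17049) = (2122849/33124)*(-1/17049) = -2122849/564731076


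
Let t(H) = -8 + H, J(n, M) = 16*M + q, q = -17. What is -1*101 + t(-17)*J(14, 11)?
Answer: -4076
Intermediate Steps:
J(n, M) = -17 + 16*M (J(n, M) = 16*M - 17 = -17 + 16*M)
-1*101 + t(-17)*J(14, 11) = -1*101 + (-8 - 17)*(-17 + 16*11) = -101 - 25*(-17 + 176) = -101 - 25*159 = -101 - 3975 = -4076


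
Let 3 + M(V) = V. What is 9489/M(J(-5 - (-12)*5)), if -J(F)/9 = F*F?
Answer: -3163/9076 ≈ -0.34850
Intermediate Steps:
J(F) = -9*F² (J(F) = -9*F*F = -9*F²)
M(V) = -3 + V
9489/M(J(-5 - (-12)*5)) = 9489/(-3 - 9*(-5 - (-12)*5)²) = 9489/(-3 - 9*(-5 - 3*(-20))²) = 9489/(-3 - 9*(-5 + 60)²) = 9489/(-3 - 9*55²) = 9489/(-3 - 9*3025) = 9489/(-3 - 27225) = 9489/(-27228) = 9489*(-1/27228) = -3163/9076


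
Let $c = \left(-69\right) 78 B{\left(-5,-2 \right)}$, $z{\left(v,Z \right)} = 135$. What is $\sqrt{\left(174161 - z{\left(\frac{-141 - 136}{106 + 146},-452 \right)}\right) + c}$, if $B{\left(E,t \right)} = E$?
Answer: $2 \sqrt{50234} \approx 448.26$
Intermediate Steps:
$c = 26910$ ($c = \left(-69\right) 78 \left(-5\right) = \left(-5382\right) \left(-5\right) = 26910$)
$\sqrt{\left(174161 - z{\left(\frac{-141 - 136}{106 + 146},-452 \right)}\right) + c} = \sqrt{\left(174161 - 135\right) + 26910} = \sqrt{174026 + 26910} = \sqrt{200936} = 2 \sqrt{50234}$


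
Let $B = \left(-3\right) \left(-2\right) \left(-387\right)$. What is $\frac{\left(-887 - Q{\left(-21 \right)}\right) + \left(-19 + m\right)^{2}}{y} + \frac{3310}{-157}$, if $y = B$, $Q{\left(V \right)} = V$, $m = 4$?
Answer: $- \frac{7585183}{364554} \approx -20.807$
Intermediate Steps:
$B = -2322$ ($B = 6 \left(-387\right) = -2322$)
$y = -2322$
$\frac{\left(-887 - Q{\left(-21 \right)}\right) + \left(-19 + m\right)^{2}}{y} + \frac{3310}{-157} = \frac{\left(-887 - -21\right) + \left(-19 + 4\right)^{2}}{-2322} + \frac{3310}{-157} = \left(\left(-887 + 21\right) + \left(-15\right)^{2}\right) \left(- \frac{1}{2322}\right) + 3310 \left(- \frac{1}{157}\right) = \left(-866 + 225\right) \left(- \frac{1}{2322}\right) - \frac{3310}{157} = \left(-641\right) \left(- \frac{1}{2322}\right) - \frac{3310}{157} = \frac{641}{2322} - \frac{3310}{157} = - \frac{7585183}{364554}$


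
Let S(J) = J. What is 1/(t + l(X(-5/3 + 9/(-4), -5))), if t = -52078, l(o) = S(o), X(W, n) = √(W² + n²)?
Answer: -7499232/390544998287 - 12*√5809/390544998287 ≈ -1.9204e-5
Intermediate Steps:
l(o) = o
1/(t + l(X(-5/3 + 9/(-4), -5))) = 1/(-52078 + √((-5/3 + 9/(-4))² + (-5)²)) = 1/(-52078 + √((-5*⅓ + 9*(-¼))² + 25)) = 1/(-52078 + √((-5/3 - 9/4)² + 25)) = 1/(-52078 + √((-47/12)² + 25)) = 1/(-52078 + √(2209/144 + 25)) = 1/(-52078 + √(5809/144)) = 1/(-52078 + √5809/12)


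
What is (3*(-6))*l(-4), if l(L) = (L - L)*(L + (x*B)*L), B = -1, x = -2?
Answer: 0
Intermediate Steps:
l(L) = 0 (l(L) = (L - L)*(L + (-2*(-1))*L) = 0*(L + 2*L) = 0*(3*L) = 0)
(3*(-6))*l(-4) = (3*(-6))*0 = -18*0 = 0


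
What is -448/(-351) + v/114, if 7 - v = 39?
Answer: 6640/6669 ≈ 0.99565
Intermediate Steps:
v = -32 (v = 7 - 1*39 = 7 - 39 = -32)
-448/(-351) + v/114 = -448/(-351) - 32/114 = -448*(-1/351) - 32*1/114 = 448/351 - 16/57 = 6640/6669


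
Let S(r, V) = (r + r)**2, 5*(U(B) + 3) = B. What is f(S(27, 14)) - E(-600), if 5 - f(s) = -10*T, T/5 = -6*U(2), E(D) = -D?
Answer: 185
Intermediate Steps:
U(B) = -3 + B/5
S(r, V) = 4*r**2 (S(r, V) = (2*r)**2 = 4*r**2)
T = 78 (T = 5*(-6*(-3 + (1/5)*2)) = 5*(-6*(-3 + 2/5)) = 5*(-6*(-13/5)) = 5*(78/5) = 78)
f(s) = 785 (f(s) = 5 - (-10)*78 = 5 - 1*(-780) = 5 + 780 = 785)
f(S(27, 14)) - E(-600) = 785 - (-1)*(-600) = 785 - 1*600 = 785 - 600 = 185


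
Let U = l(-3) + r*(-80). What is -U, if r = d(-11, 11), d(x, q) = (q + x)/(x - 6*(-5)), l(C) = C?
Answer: 3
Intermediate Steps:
d(x, q) = (q + x)/(30 + x) (d(x, q) = (q + x)/(x + 30) = (q + x)/(30 + x))
r = 0 (r = (11 - 11)/(30 - 11) = 0/19 = (1/19)*0 = 0)
U = -3 (U = -3 + 0*(-80) = -3 + 0 = -3)
-U = -1*(-3) = 3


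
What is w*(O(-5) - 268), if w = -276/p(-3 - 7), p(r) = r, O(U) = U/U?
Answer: -36846/5 ≈ -7369.2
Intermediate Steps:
O(U) = 1
w = 138/5 (w = -276/(-3 - 7) = -276/(-10) = -276*(-1/10) = 138/5 ≈ 27.600)
w*(O(-5) - 268) = 138*(1 - 268)/5 = (138/5)*(-267) = -36846/5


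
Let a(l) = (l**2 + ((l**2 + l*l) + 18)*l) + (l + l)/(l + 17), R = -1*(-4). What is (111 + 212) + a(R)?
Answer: 11327/21 ≈ 539.38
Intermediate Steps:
R = 4
a(l) = l**2 + l*(18 + 2*l**2) + 2*l/(17 + l) (a(l) = (l**2 + ((l**2 + l**2) + 18)*l) + (2*l)/(17 + l) = (l**2 + (2*l**2 + 18)*l) + 2*l/(17 + l) = (l**2 + (18 + 2*l**2)*l) + 2*l/(17 + l) = (l**2 + l*(18 + 2*l**2)) + 2*l/(17 + l) = l**2 + l*(18 + 2*l**2) + 2*l/(17 + l))
(111 + 212) + a(R) = (111 + 212) + 4*(308 + 2*4**3 + 35*4 + 35*4**2)/(17 + 4) = 323 + 4*(308 + 2*64 + 140 + 35*16)/21 = 323 + 4*(1/21)*(308 + 128 + 140 + 560) = 323 + 4*(1/21)*1136 = 323 + 4544/21 = 11327/21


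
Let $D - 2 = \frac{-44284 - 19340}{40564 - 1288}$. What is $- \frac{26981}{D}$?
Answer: $- \frac{88308813}{1244} \approx -70988.0$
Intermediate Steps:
$D = \frac{1244}{3273}$ ($D = 2 + \frac{-44284 - 19340}{40564 - 1288} = 2 - \frac{63624}{40564 - 1288} = 2 - \frac{63624}{39276} = 2 - \frac{5302}{3273} = \frac{1244}{3273} \approx 0.38008$)
$- \frac{26981}{D} = - \frac{26981}{\frac{1244}{3273}} = \left(-26981\right) \frac{3273}{1244} = - \frac{88308813}{1244}$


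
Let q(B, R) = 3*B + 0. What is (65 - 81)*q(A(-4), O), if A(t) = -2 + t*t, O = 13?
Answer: -672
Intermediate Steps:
A(t) = -2 + t**2
q(B, R) = 3*B
(65 - 81)*q(A(-4), O) = (65 - 81)*(3*(-2 + (-4)**2)) = -48*(-2 + 16) = -48*14 = -16*42 = -672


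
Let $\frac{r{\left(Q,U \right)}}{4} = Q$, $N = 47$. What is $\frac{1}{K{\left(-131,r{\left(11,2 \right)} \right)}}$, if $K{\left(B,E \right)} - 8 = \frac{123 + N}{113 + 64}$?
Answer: $\frac{177}{1586} \approx 0.1116$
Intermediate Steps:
$r{\left(Q,U \right)} = 4 Q$
$K{\left(B,E \right)} = \frac{1586}{177}$ ($K{\left(B,E \right)} = 8 + \frac{123 + 47}{113 + 64} = 8 + \frac{170}{177} = \frac{1586}{177}$)
$\frac{1}{K{\left(-131,r{\left(11,2 \right)} \right)}} = \frac{1}{\frac{1586}{177}} = \frac{177}{1586}$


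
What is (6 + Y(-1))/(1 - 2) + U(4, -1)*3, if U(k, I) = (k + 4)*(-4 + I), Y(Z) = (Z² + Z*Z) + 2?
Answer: -130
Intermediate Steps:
Y(Z) = 2 + 2*Z² (Y(Z) = (Z² + Z²) + 2 = 2*Z² + 2 = 2 + 2*Z²)
U(k, I) = (-4 + I)*(4 + k) (U(k, I) = (4 + k)*(-4 + I) = (-4 + I)*(4 + k))
(6 + Y(-1))/(1 - 2) + U(4, -1)*3 = (6 + (2 + 2*(-1)²))/(1 - 2) + (-16 - 4*4 + 4*(-1) - 1*4)*3 = (6 + (2 + 2*1))/(-1) + (-16 - 16 - 4 - 4)*3 = (6 + (2 + 2))*(-1) - 40*3 = (6 + 4)*(-1) - 120 = 10*(-1) - 120 = -10 - 120 = -130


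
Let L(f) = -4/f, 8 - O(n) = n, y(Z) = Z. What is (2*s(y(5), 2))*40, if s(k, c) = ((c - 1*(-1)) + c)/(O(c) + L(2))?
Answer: 100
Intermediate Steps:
O(n) = 8 - n
s(k, c) = (1 + 2*c)/(6 - c) (s(k, c) = ((c - 1*(-1)) + c)/((8 - c) - 4/2) = ((c + 1) + c)/((8 - c) - 4*½) = ((1 + c) + c)/((8 - c) - 2) = (1 + 2*c)/(6 - c))
(2*s(y(5), 2))*40 = (2*((-1 - 2*2)/(-6 + 2)))*40 = (2*((-1 - 4)/(-4)))*40 = (2*(-¼*(-5)))*40 = (2*(5/4))*40 = (5/2)*40 = 100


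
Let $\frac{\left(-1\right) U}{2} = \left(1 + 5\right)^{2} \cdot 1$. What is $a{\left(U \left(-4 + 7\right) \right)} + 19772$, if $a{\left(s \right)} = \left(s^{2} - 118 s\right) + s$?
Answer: $91700$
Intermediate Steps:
$U = -72$ ($U = - 2 \left(1 + 5\right)^{2} \cdot 1 = - 2 \cdot 6^{2} \cdot 1 = - 2 \cdot 36 \cdot 1 = \left(-2\right) 36 = -72$)
$a{\left(s \right)} = s^{2} - 117 s$
$a{\left(U \left(-4 + 7\right) \right)} + 19772 = - 72 \left(-4 + 7\right) \left(-117 - 72 \left(-4 + 7\right)\right) + 19772 = \left(-72\right) 3 \left(-117 - 216\right) + 19772 = - 216 \left(-117 - 216\right) + 19772 = \left(-216\right) \left(-333\right) + 19772 = 71928 + 19772 = 91700$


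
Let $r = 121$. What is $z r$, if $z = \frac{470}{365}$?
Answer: $\frac{11374}{73} \approx 155.81$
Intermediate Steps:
$z = \frac{94}{73}$ ($z = 470 \cdot \frac{1}{365} = \frac{94}{73} \approx 1.2877$)
$z r = \frac{94}{73} \cdot 121 = \frac{11374}{73}$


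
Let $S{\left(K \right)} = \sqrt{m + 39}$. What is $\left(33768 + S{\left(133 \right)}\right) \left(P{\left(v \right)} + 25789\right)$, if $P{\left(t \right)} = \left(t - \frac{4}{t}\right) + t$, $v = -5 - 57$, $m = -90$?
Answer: $\frac{26866394856}{31} + \frac{795617 i \sqrt{51}}{31} \approx 8.6666 \cdot 10^{8} + 1.8329 \cdot 10^{5} i$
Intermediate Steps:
$v = -62$ ($v = -5 - 57 = -62$)
$P{\left(t \right)} = - \frac{4}{t} + 2 t$
$S{\left(K \right)} = i \sqrt{51}$ ($S{\left(K \right)} = \sqrt{-90 + 39} = \sqrt{-51} = i \sqrt{51}$)
$\left(33768 + S{\left(133 \right)}\right) \left(P{\left(v \right)} + 25789\right) = \left(33768 + i \sqrt{51}\right) \left(\left(- \frac{4}{-62} + 2 \left(-62\right)\right) + 25789\right) = \left(33768 + i \sqrt{51}\right) \left(\left(\left(-4\right) \left(- \frac{1}{62}\right) - 124\right) + 25789\right) = \left(33768 + i \sqrt{51}\right) \left(\left(\frac{2}{31} - 124\right) + 25789\right) = \left(33768 + i \sqrt{51}\right) \left(- \frac{3842}{31} + 25789\right) = \left(33768 + i \sqrt{51}\right) \frac{795617}{31} = \frac{26866394856}{31} + \frac{795617 i \sqrt{51}}{31}$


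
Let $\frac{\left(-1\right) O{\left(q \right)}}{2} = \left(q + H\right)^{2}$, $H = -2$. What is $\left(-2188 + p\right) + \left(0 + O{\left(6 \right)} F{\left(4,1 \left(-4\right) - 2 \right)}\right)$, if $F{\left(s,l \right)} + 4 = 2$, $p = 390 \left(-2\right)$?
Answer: $-2904$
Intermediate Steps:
$p = -780$
$O{\left(q \right)} = - 2 \left(-2 + q\right)^{2}$ ($O{\left(q \right)} = - 2 \left(q - 2\right)^{2} = - 2 \left(-2 + q\right)^{2}$)
$F{\left(s,l \right)} = -2$ ($F{\left(s,l \right)} = -4 + 2 = -2$)
$\left(-2188 + p\right) + \left(0 + O{\left(6 \right)} F{\left(4,1 \left(-4\right) - 2 \right)}\right) = \left(-2188 - 780\right) + \left(0 + - 2 \left(-2 + 6\right)^{2} \left(-2\right)\right) = -2968 + \left(0 + - 2 \cdot 4^{2} \left(-2\right)\right) = -2968 + \left(0 + \left(-2\right) 16 \left(-2\right)\right) = -2968 + \left(0 - -64\right) = -2968 + \left(0 + 64\right) = -2968 + 64 = -2904$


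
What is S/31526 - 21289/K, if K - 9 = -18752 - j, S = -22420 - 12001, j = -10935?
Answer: 3298343/2017664 ≈ 1.6347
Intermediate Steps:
S = -34421
K = -7808 (K = 9 + (-18752 - 1*(-10935)) = 9 + (-18752 + 10935) = 9 - 7817 = -7808)
S/31526 - 21289/K = -34421/31526 - 21289/(-7808) = -34421*1/31526 - 21289*(-1/7808) = -34421/31526 + 349/128 = 3298343/2017664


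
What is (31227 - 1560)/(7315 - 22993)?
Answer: -9889/5226 ≈ -1.8923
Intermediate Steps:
(31227 - 1560)/(7315 - 22993) = 29667/(-15678) = 29667*(-1/15678) = -9889/5226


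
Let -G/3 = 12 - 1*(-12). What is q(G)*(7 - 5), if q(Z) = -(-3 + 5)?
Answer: -4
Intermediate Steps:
G = -72 (G = -3*(12 - 1*(-12)) = -3*(12 + 12) = -3*24 = -72)
q(Z) = -2 (q(Z) = -1*2 = -2)
q(G)*(7 - 5) = -2*(7 - 5) = -2*2 = -4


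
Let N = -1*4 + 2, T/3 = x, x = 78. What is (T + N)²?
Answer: 53824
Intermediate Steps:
T = 234 (T = 3*78 = 234)
N = -2 (N = -4 + 2 = -2)
(T + N)² = (234 - 2)² = 232² = 53824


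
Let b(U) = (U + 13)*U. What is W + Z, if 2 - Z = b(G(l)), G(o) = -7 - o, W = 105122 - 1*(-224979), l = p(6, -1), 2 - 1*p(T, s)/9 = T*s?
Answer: 324889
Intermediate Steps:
p(T, s) = 18 - 9*T*s
l = 72 (l = 18 - 9*6*(-1) = 18 + 54 = 72)
W = 330101 (W = 105122 + 224979 = 330101)
b(U) = U*(13 + U) (b(U) = (13 + U)*U = U*(13 + U))
Z = -5212 (Z = 2 - (-7 - 1*72)*(13 + (-7 - 1*72)) = 2 - (-7 - 72)*(13 + (-7 - 72)) = 2 - (-79)*(13 - 79) = 2 - (-79)*(-66) = 2 - 1*5214 = 2 - 5214 = -5212)
W + Z = 330101 - 5212 = 324889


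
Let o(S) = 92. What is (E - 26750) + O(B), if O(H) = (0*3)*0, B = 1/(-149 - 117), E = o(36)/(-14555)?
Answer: -389346342/14555 ≈ -26750.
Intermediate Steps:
E = -92/14555 (E = 92/(-14555) = 92*(-1/14555) = -92/14555 ≈ -0.0063208)
B = -1/266 (B = 1/(-266) = -1/266 ≈ -0.0037594)
O(H) = 0 (O(H) = 0*0 = 0)
(E - 26750) + O(B) = (-92/14555 - 26750) + 0 = -389346342/14555 + 0 = -389346342/14555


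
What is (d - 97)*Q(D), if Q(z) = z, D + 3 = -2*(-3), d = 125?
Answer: 84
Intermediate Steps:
D = 3 (D = -3 - 2*(-3) = -3 + 6 = 3)
(d - 97)*Q(D) = (125 - 97)*3 = 28*3 = 84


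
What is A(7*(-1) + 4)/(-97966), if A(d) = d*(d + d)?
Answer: -9/48983 ≈ -0.00018374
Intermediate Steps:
A(d) = 2*d² (A(d) = d*(2*d) = 2*d²)
A(7*(-1) + 4)/(-97966) = (2*(7*(-1) + 4)²)/(-97966) = (2*(-7 + 4)²)*(-1/97966) = (2*(-3)²)*(-1/97966) = (2*9)*(-1/97966) = 18*(-1/97966) = -9/48983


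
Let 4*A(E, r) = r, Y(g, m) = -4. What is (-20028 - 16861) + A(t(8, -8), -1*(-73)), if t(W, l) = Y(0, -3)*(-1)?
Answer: -147483/4 ≈ -36871.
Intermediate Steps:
t(W, l) = 4 (t(W, l) = -4*(-1) = 4)
A(E, r) = r/4
(-20028 - 16861) + A(t(8, -8), -1*(-73)) = (-20028 - 16861) + (-1*(-73))/4 = -36889 + (¼)*73 = -36889 + 73/4 = -147483/4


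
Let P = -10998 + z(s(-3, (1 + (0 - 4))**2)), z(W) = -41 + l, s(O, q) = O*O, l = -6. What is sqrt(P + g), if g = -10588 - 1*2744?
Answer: I*sqrt(24377) ≈ 156.13*I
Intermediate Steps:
g = -13332 (g = -10588 - 2744 = -13332)
s(O, q) = O**2
z(W) = -47 (z(W) = -41 - 6 = -47)
P = -11045 (P = -10998 - 47 = -11045)
sqrt(P + g) = sqrt(-11045 - 13332) = sqrt(-24377) = I*sqrt(24377)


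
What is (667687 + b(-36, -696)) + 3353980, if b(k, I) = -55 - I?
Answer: 4022308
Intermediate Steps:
(667687 + b(-36, -696)) + 3353980 = (667687 + (-55 - 1*(-696))) + 3353980 = (667687 + (-55 + 696)) + 3353980 = (667687 + 641) + 3353980 = 668328 + 3353980 = 4022308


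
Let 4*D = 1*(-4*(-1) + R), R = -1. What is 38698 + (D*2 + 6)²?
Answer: 155017/4 ≈ 38754.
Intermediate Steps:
D = ¾ (D = (1*(-4*(-1) - 1))/4 = (1*(4 - 1))/4 = (1*3)/4 = (¼)*3 = ¾ ≈ 0.75000)
38698 + (D*2 + 6)² = 38698 + ((¾)*2 + 6)² = 38698 + (3/2 + 6)² = 38698 + (15/2)² = 38698 + 225/4 = 155017/4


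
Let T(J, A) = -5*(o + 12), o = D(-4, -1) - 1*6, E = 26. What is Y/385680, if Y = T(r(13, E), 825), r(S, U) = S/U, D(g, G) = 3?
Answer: -3/25712 ≈ -0.00011668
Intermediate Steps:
o = -3 (o = 3 - 1*6 = 3 - 6 = -3)
T(J, A) = -45 (T(J, A) = -5*(-3 + 12) = -5*9 = -45)
Y = -45
Y/385680 = -45/385680 = -45*1/385680 = -3/25712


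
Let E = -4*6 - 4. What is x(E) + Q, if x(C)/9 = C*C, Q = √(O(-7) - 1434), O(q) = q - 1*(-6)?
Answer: 7056 + I*√1435 ≈ 7056.0 + 37.881*I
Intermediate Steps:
O(q) = 6 + q (O(q) = q + 6 = 6 + q)
E = -28 (E = -24 - 4 = -28)
Q = I*√1435 (Q = √((6 - 7) - 1434) = √(-1 - 1434) = √(-1435) = I*√1435 ≈ 37.881*I)
x(C) = 9*C² (x(C) = 9*(C*C) = 9*C²)
x(E) + Q = 9*(-28)² + I*√1435 = 9*784 + I*√1435 = 7056 + I*√1435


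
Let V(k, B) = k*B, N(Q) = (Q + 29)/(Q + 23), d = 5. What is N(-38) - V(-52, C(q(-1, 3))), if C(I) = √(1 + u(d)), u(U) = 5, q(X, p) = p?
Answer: ⅗ + 52*√6 ≈ 127.97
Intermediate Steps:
C(I) = √6 (C(I) = √(1 + 5) = √6)
N(Q) = (29 + Q)/(23 + Q)
V(k, B) = B*k
N(-38) - V(-52, C(q(-1, 3))) = (29 - 38)/(23 - 38) - √6*(-52) = -9/(-15) - (-52)*√6 = -1/15*(-9) + 52*√6 = ⅗ + 52*√6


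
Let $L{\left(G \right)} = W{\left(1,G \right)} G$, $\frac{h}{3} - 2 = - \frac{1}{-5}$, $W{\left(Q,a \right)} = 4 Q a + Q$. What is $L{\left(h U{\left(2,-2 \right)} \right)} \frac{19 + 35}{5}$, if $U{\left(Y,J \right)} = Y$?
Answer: $\frac{958716}{125} \approx 7669.7$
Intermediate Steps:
$W{\left(Q,a \right)} = Q + 4 Q a$ ($W{\left(Q,a \right)} = 4 Q a + Q = Q + 4 Q a$)
$h = \frac{33}{5}$ ($h = 6 + 3 \left(- \frac{1}{-5}\right) = 6 + 3 \left(\left(-1\right) \left(- \frac{1}{5}\right)\right) = 6 + 3 \cdot \frac{1}{5} = 6 + \frac{3}{5} = \frac{33}{5} \approx 6.6$)
$L{\left(G \right)} = G \left(1 + 4 G\right)$ ($L{\left(G \right)} = 1 \left(1 + 4 G\right) G = \left(1 + 4 G\right) G = G \left(1 + 4 G\right)$)
$L{\left(h U{\left(2,-2 \right)} \right)} \frac{19 + 35}{5} = \frac{33}{5} \cdot 2 \left(1 + 4 \cdot \frac{33}{5} \cdot 2\right) \frac{19 + 35}{5} = \frac{66 \left(1 + 4 \cdot \frac{66}{5}\right)}{5} \cdot 54 \cdot \frac{1}{5} = \frac{66 \left(1 + \frac{264}{5}\right)}{5} \cdot \frac{54}{5} = \frac{66}{5} \cdot \frac{269}{5} \cdot \frac{54}{5} = \frac{17754}{25} \cdot \frac{54}{5} = \frac{958716}{125}$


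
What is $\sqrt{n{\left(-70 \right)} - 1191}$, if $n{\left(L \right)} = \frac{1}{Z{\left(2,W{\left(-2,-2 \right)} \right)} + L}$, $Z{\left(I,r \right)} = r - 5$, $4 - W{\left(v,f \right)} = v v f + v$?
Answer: $\frac{2 i \sqrt{1107943}}{61} \approx 34.511 i$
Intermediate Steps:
$W{\left(v,f \right)} = 4 - v - f v^{2}$ ($W{\left(v,f \right)} = 4 - \left(v v f + v\right) = 4 - \left(v^{2} f + v\right) = 4 - \left(f v^{2} + v\right) = 4 - \left(v + f v^{2}\right) = 4 - v - f v^{2}$)
$Z{\left(I,r \right)} = -5 + r$ ($Z{\left(I,r \right)} = r - 5 = -5 + r$)
$n{\left(L \right)} = \frac{1}{9 + L}$ ($n{\left(L \right)} = \frac{1}{\left(-5 - \left(-6 - 8\right)\right) + L} = \frac{1}{\left(-5 + \left(4 + 2 - \left(-2\right) 4\right)\right) + L} = \frac{1}{\left(-5 + \left(4 + 2 + 8\right)\right) + L} = \frac{1}{\left(-5 + 14\right) + L} = \frac{1}{9 + L}$)
$\sqrt{n{\left(-70 \right)} - 1191} = \sqrt{\frac{1}{9 - 70} - 1191} = \sqrt{\frac{1}{-61} - 1191} = \sqrt{- \frac{1}{61} - 1191} = \sqrt{- \frac{72652}{61}} = \frac{2 i \sqrt{1107943}}{61}$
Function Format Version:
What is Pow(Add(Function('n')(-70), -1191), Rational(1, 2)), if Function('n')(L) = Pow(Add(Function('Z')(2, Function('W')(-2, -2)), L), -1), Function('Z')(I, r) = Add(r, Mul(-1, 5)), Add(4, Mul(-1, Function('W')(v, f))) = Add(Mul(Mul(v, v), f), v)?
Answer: Mul(Rational(2, 61), I, Pow(1107943, Rational(1, 2))) ≈ Mul(34.511, I)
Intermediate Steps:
Function('W')(v, f) = Add(4, Mul(-1, v), Mul(-1, f, Pow(v, 2))) (Function('W')(v, f) = Add(4, Mul(-1, Add(Mul(Mul(v, v), f), v))) = Add(4, Mul(-1, Add(Mul(Pow(v, 2), f), v))) = Add(4, Mul(-1, Add(Mul(f, Pow(v, 2)), v))) = Add(4, Mul(-1, Add(v, Mul(f, Pow(v, 2))))) = Add(4, Add(Mul(-1, v), Mul(-1, f, Pow(v, 2)))) = Add(4, Mul(-1, v), Mul(-1, f, Pow(v, 2))))
Function('Z')(I, r) = Add(-5, r) (Function('Z')(I, r) = Add(r, -5) = Add(-5, r))
Function('n')(L) = Pow(Add(9, L), -1) (Function('n')(L) = Pow(Add(Add(-5, Add(4, Mul(-1, -2), Mul(-1, -2, Pow(-2, 2)))), L), -1) = Pow(Add(Add(-5, Add(4, 2, Mul(-1, -2, 4))), L), -1) = Pow(Add(Add(-5, Add(4, 2, 8)), L), -1) = Pow(Add(Add(-5, 14), L), -1) = Pow(Add(9, L), -1))
Pow(Add(Function('n')(-70), -1191), Rational(1, 2)) = Pow(Add(Pow(Add(9, -70), -1), -1191), Rational(1, 2)) = Pow(Add(Pow(-61, -1), -1191), Rational(1, 2)) = Pow(Add(Rational(-1, 61), -1191), Rational(1, 2)) = Pow(Rational(-72652, 61), Rational(1, 2)) = Mul(Rational(2, 61), I, Pow(1107943, Rational(1, 2)))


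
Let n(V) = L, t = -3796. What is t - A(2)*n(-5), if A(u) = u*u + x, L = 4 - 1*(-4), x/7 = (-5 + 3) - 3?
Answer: -3548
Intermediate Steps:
x = -35 (x = 7*((-5 + 3) - 3) = 7*(-2 - 3) = 7*(-5) = -35)
L = 8 (L = 4 + 4 = 8)
A(u) = -35 + u² (A(u) = u*u - 35 = u² - 35 = -35 + u²)
n(V) = 8
t - A(2)*n(-5) = -3796 - (-35 + 2²)*8 = -3796 - (-35 + 4)*8 = -3796 - (-31)*8 = -3796 - 1*(-248) = -3796 + 248 = -3548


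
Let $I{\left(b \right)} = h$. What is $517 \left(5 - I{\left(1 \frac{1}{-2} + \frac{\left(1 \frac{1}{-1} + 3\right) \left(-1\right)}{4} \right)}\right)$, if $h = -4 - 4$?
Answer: $6721$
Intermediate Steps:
$h = -8$ ($h = -4 - 4 = -8$)
$I{\left(b \right)} = -8$
$517 \left(5 - I{\left(1 \frac{1}{-2} + \frac{\left(1 \frac{1}{-1} + 3\right) \left(-1\right)}{4} \right)}\right) = 517 \left(5 - -8\right) = 517 \left(5 + 8\right) = 517 \cdot 13 = 6721$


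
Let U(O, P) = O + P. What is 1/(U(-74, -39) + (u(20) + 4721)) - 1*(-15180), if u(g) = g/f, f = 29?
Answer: 2028837389/133652 ≈ 15180.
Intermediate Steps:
u(g) = g/29
1/(U(-74, -39) + (u(20) + 4721)) - 1*(-15180) = 1/((-74 - 39) + ((1/29)*20 + 4721)) - 1*(-15180) = 1/(-113 + (20/29 + 4721)) + 15180 = 1/(-113 + 136929/29) + 15180 = 1/(133652/29) + 15180 = 29/133652 + 15180 = 2028837389/133652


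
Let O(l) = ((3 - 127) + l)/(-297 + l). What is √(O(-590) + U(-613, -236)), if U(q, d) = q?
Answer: I*√481656079/887 ≈ 24.743*I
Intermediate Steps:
O(l) = (-124 + l)/(-297 + l)
√(O(-590) + U(-613, -236)) = √((-124 - 590)/(-297 - 590) - 613) = √(-714/(-887) - 613) = √(-1/887*(-714) - 613) = √(714/887 - 613) = √(-543017/887) = I*√481656079/887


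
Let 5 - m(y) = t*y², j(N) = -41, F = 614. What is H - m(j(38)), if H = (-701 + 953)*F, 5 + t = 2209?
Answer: 3859647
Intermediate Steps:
t = 2204 (t = -5 + 2209 = 2204)
H = 154728 (H = (-701 + 953)*614 = 252*614 = 154728)
m(y) = 5 - 2204*y²
H - m(j(38)) = 154728 - (5 - 2204*(-41)²) = 154728 - (5 - 2204*1681) = 154728 - (5 - 3704924) = 154728 - 1*(-3704919) = 154728 + 3704919 = 3859647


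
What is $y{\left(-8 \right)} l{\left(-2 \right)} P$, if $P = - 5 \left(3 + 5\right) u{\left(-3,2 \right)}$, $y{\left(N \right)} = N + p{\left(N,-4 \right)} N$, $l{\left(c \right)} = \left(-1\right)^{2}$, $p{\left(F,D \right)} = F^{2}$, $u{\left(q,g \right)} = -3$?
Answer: $-62400$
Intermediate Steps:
$l{\left(c \right)} = 1$
$y{\left(N \right)} = N + N^{3}$ ($y{\left(N \right)} = N + N^{2} N = N + N^{3}$)
$P = 120$ ($P = - 5 \left(3 + 5\right) \left(-3\right) = \left(-5\right) 8 \left(-3\right) = \left(-40\right) \left(-3\right) = 120$)
$y{\left(-8 \right)} l{\left(-2 \right)} P = \left(-8 + \left(-8\right)^{3}\right) 1 \cdot 120 = \left(-8 - 512\right) 1 \cdot 120 = \left(-520\right) 1 \cdot 120 = \left(-520\right) 120 = -62400$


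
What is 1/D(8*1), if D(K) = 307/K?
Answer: 8/307 ≈ 0.026059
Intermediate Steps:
1/D(8*1) = 1/(307/((8*1))) = 1/(307/8) = 8/307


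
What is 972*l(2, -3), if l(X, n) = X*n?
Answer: -5832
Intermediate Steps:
972*l(2, -3) = 972*(2*(-3)) = 972*(-6) = -5832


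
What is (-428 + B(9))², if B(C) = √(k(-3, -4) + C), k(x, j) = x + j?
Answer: (428 - √2)² ≈ 1.8198e+5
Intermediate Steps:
k(x, j) = j + x
B(C) = √(-7 + C) (B(C) = √((-4 - 3) + C) = √(-7 + C))
(-428 + B(9))² = (-428 + √(-7 + 9))² = (-428 + √2)²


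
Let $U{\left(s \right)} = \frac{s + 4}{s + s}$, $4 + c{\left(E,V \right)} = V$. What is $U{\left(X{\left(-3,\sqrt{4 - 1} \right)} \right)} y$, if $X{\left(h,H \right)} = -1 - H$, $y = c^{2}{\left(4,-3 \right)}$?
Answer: $\frac{147}{2} - 49 \sqrt{3} \approx -11.37$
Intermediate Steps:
$c{\left(E,V \right)} = -4 + V$
$y = 49$ ($y = \left(-4 - 3\right)^{2} = \left(-7\right)^{2} = 49$)
$U{\left(s \right)} = \frac{4 + s}{2 s}$
$U{\left(X{\left(-3,\sqrt{4 - 1} \right)} \right)} y = \frac{4 - \left(1 + \sqrt{4 - 1}\right)}{2 \left(-1 - \sqrt{4 - 1}\right)} 49 = \frac{4 - \left(1 + \sqrt{3}\right)}{2 \left(-1 - \sqrt{3}\right)} 49 = \frac{3 - \sqrt{3}}{2 \left(-1 - \sqrt{3}\right)} 49 = \frac{49 \left(3 - \sqrt{3}\right)}{2 \left(-1 - \sqrt{3}\right)}$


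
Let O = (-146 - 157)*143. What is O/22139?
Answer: -3333/1703 ≈ -1.9571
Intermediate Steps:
O = -43329 (O = -303*143 = -43329)
O/22139 = -43329/22139 = -43329*1/22139 = -3333/1703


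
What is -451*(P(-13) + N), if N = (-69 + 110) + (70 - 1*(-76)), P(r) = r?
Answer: -78474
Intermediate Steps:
N = 187 (N = 41 + (70 + 76) = 41 + 146 = 187)
-451*(P(-13) + N) = -451*(-13 + 187) = -451*174 = -78474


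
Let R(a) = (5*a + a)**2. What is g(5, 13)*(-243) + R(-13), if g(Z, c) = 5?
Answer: 4869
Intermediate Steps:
R(a) = 36*a**2 (R(a) = (6*a)**2 = 36*a**2)
g(5, 13)*(-243) + R(-13) = 5*(-243) + 36*(-13)**2 = -1215 + 36*169 = -1215 + 6084 = 4869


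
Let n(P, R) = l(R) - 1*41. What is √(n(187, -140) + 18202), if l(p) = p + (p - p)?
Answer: √18021 ≈ 134.24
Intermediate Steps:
l(p) = p (l(p) = p + 0 = p)
n(P, R) = -41 + R (n(P, R) = R - 1*41 = R - 41 = -41 + R)
√(n(187, -140) + 18202) = √((-41 - 140) + 18202) = √(-181 + 18202) = √18021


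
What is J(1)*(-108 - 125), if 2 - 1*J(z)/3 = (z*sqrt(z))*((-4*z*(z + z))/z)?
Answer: -6990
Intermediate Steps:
J(z) = 6 + 24*z**(5/2) (J(z) = 6 - 3*z*sqrt(z)*(-4*z*(z + z))/z = 6 - 3*z**(3/2)*(-4*z*2*z)/z = 6 - 3*z**(3/2)*(-8*z**2)/z = 6 - 3*z**(3/2)*(-8*z) = 6 - (-24)*z**(5/2) = 6 + 24*z**(5/2))
J(1)*(-108 - 125) = (6 + 24*1**(5/2))*(-108 - 125) = (6 + 24*1)*(-233) = (6 + 24)*(-233) = 30*(-233) = -6990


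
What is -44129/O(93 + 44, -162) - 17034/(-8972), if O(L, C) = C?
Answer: 49835612/181683 ≈ 274.30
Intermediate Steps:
-44129/O(93 + 44, -162) - 17034/(-8972) = -44129/(-162) - 17034/(-8972) = -44129*(-1/162) - 17034*(-1/8972) = 44129/162 + 8517/4486 = 49835612/181683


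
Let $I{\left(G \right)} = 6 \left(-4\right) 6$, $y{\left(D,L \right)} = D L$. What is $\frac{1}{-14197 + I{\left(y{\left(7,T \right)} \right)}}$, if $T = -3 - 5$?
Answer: $- \frac{1}{14341} \approx -6.973 \cdot 10^{-5}$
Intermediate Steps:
$T = -8$
$I{\left(G \right)} = -144$ ($I{\left(G \right)} = \left(-24\right) 6 = -144$)
$\frac{1}{-14197 + I{\left(y{\left(7,T \right)} \right)}} = \frac{1}{-14197 - 144} = \frac{1}{-14341} = - \frac{1}{14341}$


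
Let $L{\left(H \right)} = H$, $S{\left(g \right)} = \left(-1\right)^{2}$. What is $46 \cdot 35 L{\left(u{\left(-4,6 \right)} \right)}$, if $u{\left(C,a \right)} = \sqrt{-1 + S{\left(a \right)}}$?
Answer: $0$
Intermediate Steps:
$S{\left(g \right)} = 1$
$u{\left(C,a \right)} = 0$ ($u{\left(C,a \right)} = \sqrt{-1 + 1} = \sqrt{0} = 0$)
$46 \cdot 35 L{\left(u{\left(-4,6 \right)} \right)} = 46 \cdot 35 \cdot 0 = 1610 \cdot 0 = 0$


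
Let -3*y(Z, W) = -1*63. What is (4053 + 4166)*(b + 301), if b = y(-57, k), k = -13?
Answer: 2646518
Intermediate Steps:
y(Z, W) = 21 (y(Z, W) = -(-1)*63/3 = -1/3*(-63) = 21)
b = 21
(4053 + 4166)*(b + 301) = (4053 + 4166)*(21 + 301) = 8219*322 = 2646518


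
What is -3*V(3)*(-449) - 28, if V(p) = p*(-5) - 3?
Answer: -24274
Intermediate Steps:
V(p) = -3 - 5*p (V(p) = -5*p - 3 = -3 - 5*p)
-3*V(3)*(-449) - 28 = -3*(-3 - 5*3)*(-449) - 28 = -3*(-3 - 15)*(-449) - 28 = -3*(-18)*(-449) - 28 = 54*(-449) - 28 = -24246 - 28 = -24274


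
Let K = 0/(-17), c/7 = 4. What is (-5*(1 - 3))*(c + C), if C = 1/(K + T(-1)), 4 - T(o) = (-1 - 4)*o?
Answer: 270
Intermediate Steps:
c = 28 (c = 7*4 = 28)
T(o) = 4 + 5*o (T(o) = 4 - (-1 - 4)*o = 4 - (-5)*o = 4 + 5*o)
K = 0 (K = 0*(-1/17) = 0)
C = -1 (C = 1/(0 + (4 + 5*(-1))) = 1/(0 + (4 - 5)) = 1/(0 - 1) = 1/(-1) = -1)
(-5*(1 - 3))*(c + C) = (-5*(1 - 3))*(28 - 1) = -5*(-2)*27 = 10*27 = 270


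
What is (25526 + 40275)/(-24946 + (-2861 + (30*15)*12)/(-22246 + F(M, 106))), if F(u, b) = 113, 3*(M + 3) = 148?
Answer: -1456373533/552132357 ≈ -2.6377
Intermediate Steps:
M = 139/3 (M = -3 + (⅓)*148 = -3 + 148/3 = 139/3 ≈ 46.333)
(25526 + 40275)/(-24946 + (-2861 + (30*15)*12)/(-22246 + F(M, 106))) = (25526 + 40275)/(-24946 + (-2861 + (30*15)*12)/(-22246 + 113)) = 65801/(-24946 + (-2861 + 450*12)/(-22133)) = 65801/(-24946 + (-2861 + 5400)*(-1/22133)) = 65801/(-24946 + 2539*(-1/22133)) = 65801/(-24946 - 2539/22133) = 65801/(-552132357/22133) = 65801*(-22133/552132357) = -1456373533/552132357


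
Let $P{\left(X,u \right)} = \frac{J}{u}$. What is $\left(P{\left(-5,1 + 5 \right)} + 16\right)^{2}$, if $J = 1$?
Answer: $\frac{9409}{36} \approx 261.36$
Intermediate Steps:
$P{\left(X,u \right)} = \frac{1}{u}$ ($P{\left(X,u \right)} = 1 \frac{1}{u} = \frac{1}{u}$)
$\left(P{\left(-5,1 + 5 \right)} + 16\right)^{2} = \left(\frac{1}{1 + 5} + 16\right)^{2} = \left(\frac{1}{6} + 16\right)^{2} = \left(\frac{97}{6}\right)^{2} = \frac{9409}{36}$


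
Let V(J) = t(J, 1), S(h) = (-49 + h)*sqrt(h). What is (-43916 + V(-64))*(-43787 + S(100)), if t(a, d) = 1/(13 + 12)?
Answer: 47513775023/25 ≈ 1.9006e+9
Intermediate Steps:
S(h) = sqrt(h)*(-49 + h)
t(a, d) = 1/25
V(J) = 1/25
(-43916 + V(-64))*(-43787 + S(100)) = (-43916 + 1/25)*(-43787 + sqrt(100)*(-49 + 100)) = -1097899*(-43787 + 10*51)/25 = -1097899*(-43787 + 510)/25 = -1097899/25*(-43277) = 47513775023/25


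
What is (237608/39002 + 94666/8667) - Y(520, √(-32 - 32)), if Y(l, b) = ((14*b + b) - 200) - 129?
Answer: 58481745877/169015167 - 120*I ≈ 346.01 - 120.0*I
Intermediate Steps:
Y(l, b) = -329 + 15*b (Y(l, b) = (15*b - 200) - 129 = (-200 + 15*b) - 129 = -329 + 15*b)
(237608/39002 + 94666/8667) - Y(520, √(-32 - 32)) = (237608/39002 + 94666/8667) - (-329 + 15*√(-32 - 32)) = (237608*(1/39002) + 94666*(1/8667)) - (-329 + 15*√(-64)) = (118804/19501 + 94666/8667) - (-329 + 15*(8*I)) = 2875755934/169015167 - (-329 + 120*I) = 2875755934/169015167 + (329 - 120*I) = 58481745877/169015167 - 120*I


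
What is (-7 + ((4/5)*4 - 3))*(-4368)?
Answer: 148512/5 ≈ 29702.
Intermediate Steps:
(-7 + ((4/5)*4 - 3))*(-4368) = (-7 + ((4*(⅕))*4 - 3))*(-4368) = (-7 + ((⅘)*4 - 3))*(-4368) = (-7 + (16/5 - 3))*(-4368) = (-7 + ⅕)*(-4368) = -34/5*(-4368) = 148512/5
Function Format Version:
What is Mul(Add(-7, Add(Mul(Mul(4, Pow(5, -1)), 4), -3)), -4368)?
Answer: Rational(148512, 5) ≈ 29702.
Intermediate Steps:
Mul(Add(-7, Add(Mul(Mul(4, Pow(5, -1)), 4), -3)), -4368) = Mul(Add(-7, Add(Mul(Mul(4, Rational(1, 5)), 4), -3)), -4368) = Mul(Add(-7, Add(Mul(Rational(4, 5), 4), -3)), -4368) = Mul(Add(-7, Add(Rational(16, 5), -3)), -4368) = Mul(Add(-7, Rational(1, 5)), -4368) = Mul(Rational(-34, 5), -4368) = Rational(148512, 5)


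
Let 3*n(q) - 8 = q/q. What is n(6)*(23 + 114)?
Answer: 411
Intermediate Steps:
n(q) = 3 (n(q) = 8/3 + (q/q)/3 = 8/3 + (1/3)*1 = 8/3 + 1/3 = 3)
n(6)*(23 + 114) = 3*(23 + 114) = 3*137 = 411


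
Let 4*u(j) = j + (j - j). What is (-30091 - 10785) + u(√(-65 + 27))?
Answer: -40876 + I*√38/4 ≈ -40876.0 + 1.5411*I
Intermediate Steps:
u(j) = j/4 (u(j) = (j + (j - j))/4 = (j + 0)/4 = j/4)
(-30091 - 10785) + u(√(-65 + 27)) = (-30091 - 10785) + √(-65 + 27)/4 = -40876 + √(-38)/4 = -40876 + (I*√38)/4 = -40876 + I*√38/4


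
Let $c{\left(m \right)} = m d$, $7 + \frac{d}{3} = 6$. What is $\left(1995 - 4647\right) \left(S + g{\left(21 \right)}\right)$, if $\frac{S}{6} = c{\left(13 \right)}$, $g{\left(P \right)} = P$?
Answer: $564876$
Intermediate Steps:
$d = -3$ ($d = -21 + 3 \cdot 6 = -21 + 18 = -3$)
$c{\left(m \right)} = - 3 m$ ($c{\left(m \right)} = m \left(-3\right) = - 3 m$)
$S = -234$ ($S = 6 \left(\left(-3\right) 13\right) = 6 \left(-39\right) = -234$)
$\left(1995 - 4647\right) \left(S + g{\left(21 \right)}\right) = \left(1995 - 4647\right) \left(-234 + 21\right) = \left(-2652\right) \left(-213\right) = 564876$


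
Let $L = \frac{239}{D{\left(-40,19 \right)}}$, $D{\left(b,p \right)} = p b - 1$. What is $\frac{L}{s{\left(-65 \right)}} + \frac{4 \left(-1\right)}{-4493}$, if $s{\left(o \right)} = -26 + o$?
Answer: $\frac{1350831}{311144743} \approx 0.0043415$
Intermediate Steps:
$D{\left(b,p \right)} = -1 + b p$ ($D{\left(b,p \right)} = b p - 1 = -1 + b p$)
$L = - \frac{239}{761}$ ($L = \frac{239}{-1 - 760} = \frac{239}{-761} = 239 \left(- \frac{1}{761}\right) = - \frac{239}{761} \approx -0.31406$)
$\frac{L}{s{\left(-65 \right)}} + \frac{4 \left(-1\right)}{-4493} = - \frac{239}{761 \left(-26 - 65\right)} + \frac{4 \left(-1\right)}{-4493} = - \frac{239}{761 \left(-91\right)} - - \frac{4}{4493} = \left(- \frac{239}{761}\right) \left(- \frac{1}{91}\right) + \frac{4}{4493} = \frac{239}{69251} + \frac{4}{4493} = \frac{1350831}{311144743}$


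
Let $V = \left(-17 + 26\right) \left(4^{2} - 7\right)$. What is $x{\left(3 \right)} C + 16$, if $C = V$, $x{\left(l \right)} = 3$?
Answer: $259$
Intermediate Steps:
$V = 81$ ($V = 9 \left(16 - 7\right) = 9 \cdot 9 = 81$)
$C = 81$
$x{\left(3 \right)} C + 16 = 3 \cdot 81 + 16 = 243 + 16 = 259$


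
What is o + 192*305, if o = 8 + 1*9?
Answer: 58577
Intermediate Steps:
o = 17 (o = 8 + 9 = 17)
o + 192*305 = 17 + 192*305 = 17 + 58560 = 58577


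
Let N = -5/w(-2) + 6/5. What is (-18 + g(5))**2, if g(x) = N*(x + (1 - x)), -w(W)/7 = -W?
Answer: 1324801/4900 ≈ 270.37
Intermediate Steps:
w(W) = 7*W (w(W) = -(-7)*W = 7*W)
N = 109/70 (N = -5/(7*(-2)) + 6/5 = -5/(-14) + 6*(1/5) = -5*(-1/14) + 6/5 = 5/14 + 6/5 = 109/70 ≈ 1.5571)
g(x) = 109/70 (g(x) = 109*(x + (1 - x))/70 = (109/70)*1 = 109/70)
(-18 + g(5))**2 = (-18 + 109/70)**2 = (-1151/70)**2 = 1324801/4900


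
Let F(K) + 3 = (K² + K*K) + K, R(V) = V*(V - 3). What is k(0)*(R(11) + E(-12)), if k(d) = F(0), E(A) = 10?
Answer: -294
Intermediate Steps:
R(V) = V*(-3 + V)
F(K) = -3 + K + 2*K² (F(K) = -3 + ((K² + K*K) + K) = -3 + ((K² + K²) + K) = -3 + (2*K² + K) = -3 + (K + 2*K²) = -3 + K + 2*K²)
k(d) = -3 (k(d) = -3 + 0 + 2*0² = -3 + 0 + 2*0 = -3 + 0 + 0 = -3)
k(0)*(R(11) + E(-12)) = -3*(11*(-3 + 11) + 10) = -3*(11*8 + 10) = -3*(88 + 10) = -3*98 = -294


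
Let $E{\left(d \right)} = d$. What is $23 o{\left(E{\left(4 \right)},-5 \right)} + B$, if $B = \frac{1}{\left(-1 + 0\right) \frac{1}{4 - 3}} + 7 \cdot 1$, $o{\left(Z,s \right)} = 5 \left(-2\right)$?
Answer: $-224$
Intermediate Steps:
$o{\left(Z,s \right)} = -10$
$B = 6$ ($B = \frac{1}{\left(-1\right) 1^{-1}} + 7 = \frac{1}{\left(-1\right) 1} + 7 = \frac{1}{-1} + 7 = -1 + 7 = 6$)
$23 o{\left(E{\left(4 \right)},-5 \right)} + B = 23 \left(-10\right) + 6 = -230 + 6 = -224$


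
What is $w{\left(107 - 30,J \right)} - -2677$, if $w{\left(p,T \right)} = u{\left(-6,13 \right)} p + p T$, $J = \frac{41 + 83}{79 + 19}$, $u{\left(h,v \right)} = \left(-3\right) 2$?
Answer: $\frac{16187}{7} \approx 2312.4$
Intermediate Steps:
$u{\left(h,v \right)} = -6$
$J = \frac{62}{49}$ ($J = \frac{124}{98} = 124 \cdot \frac{1}{98} = \frac{62}{49} \approx 1.2653$)
$w{\left(p,T \right)} = - 6 p + T p$ ($w{\left(p,T \right)} = - 6 p + p T = - 6 p + T p$)
$w{\left(107 - 30,J \right)} - -2677 = \left(107 - 30\right) \left(-6 + \frac{62}{49}\right) - -2677 = 77 \left(- \frac{232}{49}\right) + 2677 = - \frac{2552}{7} + 2677 = \frac{16187}{7}$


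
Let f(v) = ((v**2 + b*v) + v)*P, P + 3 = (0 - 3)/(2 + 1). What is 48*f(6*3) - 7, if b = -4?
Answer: -51847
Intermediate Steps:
P = -4 (P = -3 + (0 - 3)/(2 + 1) = -3 - 3/3 = -3 - 3*1/3 = -3 - 1 = -4)
f(v) = -4*v**2 + 12*v (f(v) = ((v**2 - 4*v) + v)*(-4) = (v**2 - 3*v)*(-4) = -4*v**2 + 12*v)
48*f(6*3) - 7 = 48*(4*(6*3)*(3 - 6*3)) - 7 = 48*(4*18*(3 - 1*18)) - 7 = 48*(4*18*(3 - 18)) - 7 = 48*(4*18*(-15)) - 7 = 48*(-1080) - 7 = -51840 - 7 = -51847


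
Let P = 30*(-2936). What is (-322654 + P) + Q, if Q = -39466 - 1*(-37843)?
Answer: -412357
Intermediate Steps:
P = -88080
Q = -1623 (Q = -39466 + 37843 = -1623)
(-322654 + P) + Q = (-322654 - 88080) - 1623 = -410734 - 1623 = -412357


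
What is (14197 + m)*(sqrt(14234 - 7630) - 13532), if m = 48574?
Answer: -849417172 + 125542*sqrt(1651) ≈ -8.4432e+8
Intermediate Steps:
(14197 + m)*(sqrt(14234 - 7630) - 13532) = (14197 + 48574)*(sqrt(14234 - 7630) - 13532) = 62771*(sqrt(6604) - 13532) = 62771*(2*sqrt(1651) - 13532) = 62771*(-13532 + 2*sqrt(1651)) = -849417172 + 125542*sqrt(1651)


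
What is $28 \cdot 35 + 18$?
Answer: $998$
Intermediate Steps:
$28 \cdot 35 + 18 = 980 + 18 = 998$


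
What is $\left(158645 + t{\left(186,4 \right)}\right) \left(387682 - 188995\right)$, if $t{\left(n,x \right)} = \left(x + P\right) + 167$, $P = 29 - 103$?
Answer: $31539971754$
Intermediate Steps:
$P = -74$
$t{\left(n,x \right)} = 93 + x$ ($t{\left(n,x \right)} = \left(x - 74\right) + 167 = \left(-74 + x\right) + 167 = 93 + x$)
$\left(158645 + t{\left(186,4 \right)}\right) \left(387682 - 188995\right) = \left(158645 + \left(93 + 4\right)\right) \left(387682 - 188995\right) = \left(158645 + 97\right) 198687 = 158742 \cdot 198687 = 31539971754$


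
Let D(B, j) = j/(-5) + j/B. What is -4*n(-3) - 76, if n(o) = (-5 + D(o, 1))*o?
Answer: -712/5 ≈ -142.40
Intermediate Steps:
D(B, j) = -j/5 + j/B (D(B, j) = j*(-⅕) + j/B = -j/5 + j/B)
n(o) = o*(-26/5 + 1/o) (n(o) = (-5 + (-⅕*1 + 1/o))*o = (-5 + (-⅕ + 1/o))*o = (-26/5 + 1/o)*o = o*(-26/5 + 1/o))
-4*n(-3) - 76 = -4*(1 - 26/5*(-3)) - 76 = -4*(1 + 78/5) - 76 = -4*83/5 - 76 = -332/5 - 76 = -712/5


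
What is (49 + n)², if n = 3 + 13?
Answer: 4225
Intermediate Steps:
n = 16
(49 + n)² = (49 + 16)² = 65² = 4225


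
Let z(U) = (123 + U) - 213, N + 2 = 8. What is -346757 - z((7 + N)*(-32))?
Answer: -346251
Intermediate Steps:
N = 6 (N = -2 + 8 = 6)
z(U) = -90 + U
-346757 - z((7 + N)*(-32)) = -346757 - (-90 + (7 + 6)*(-32)) = -346757 - (-90 + 13*(-32)) = -346757 - (-90 - 416) = -346757 - 1*(-506) = -346757 + 506 = -346251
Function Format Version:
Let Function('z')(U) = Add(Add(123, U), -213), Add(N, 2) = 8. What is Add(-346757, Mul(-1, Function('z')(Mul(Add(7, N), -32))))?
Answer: -346251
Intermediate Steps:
N = 6 (N = Add(-2, 8) = 6)
Function('z')(U) = Add(-90, U)
Add(-346757, Mul(-1, Function('z')(Mul(Add(7, N), -32)))) = Add(-346757, Mul(-1, Add(-90, Mul(Add(7, 6), -32)))) = Add(-346757, Mul(-1, Add(-90, Mul(13, -32)))) = Add(-346757, Mul(-1, Add(-90, -416))) = Add(-346757, Mul(-1, -506)) = Add(-346757, 506) = -346251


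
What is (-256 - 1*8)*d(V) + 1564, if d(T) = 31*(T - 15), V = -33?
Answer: 394396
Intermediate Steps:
d(T) = -465 + 31*T (d(T) = 31*(-15 + T) = -465 + 31*T)
(-256 - 1*8)*d(V) + 1564 = (-256 - 1*8)*(-465 + 31*(-33)) + 1564 = (-256 - 8)*(-465 - 1023) + 1564 = -264*(-1488) + 1564 = 392832 + 1564 = 394396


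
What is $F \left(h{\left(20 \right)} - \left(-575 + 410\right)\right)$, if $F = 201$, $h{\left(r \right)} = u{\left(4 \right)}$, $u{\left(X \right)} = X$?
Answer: $33969$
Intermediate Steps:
$h{\left(r \right)} = 4$
$F \left(h{\left(20 \right)} - \left(-575 + 410\right)\right) = 201 \left(4 - \left(-575 + 410\right)\right) = 201 \left(4 - -165\right) = 201 \left(4 + 165\right) = 201 \cdot 169 = 33969$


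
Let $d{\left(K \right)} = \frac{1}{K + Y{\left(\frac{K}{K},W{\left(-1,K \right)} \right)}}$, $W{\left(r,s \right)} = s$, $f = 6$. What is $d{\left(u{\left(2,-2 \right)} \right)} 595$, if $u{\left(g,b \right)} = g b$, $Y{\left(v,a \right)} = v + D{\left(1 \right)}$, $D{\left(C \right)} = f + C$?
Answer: $\frac{595}{4} \approx 148.75$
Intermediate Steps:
$D{\left(C \right)} = 6 + C$
$Y{\left(v,a \right)} = 7 + v$ ($Y{\left(v,a \right)} = v + \left(6 + 1\right) = v + 7 = 7 + v$)
$u{\left(g,b \right)} = b g$
$d{\left(K \right)} = \frac{1}{8 + K}$ ($d{\left(K \right)} = \frac{1}{K + \left(7 + \frac{K}{K}\right)} = \frac{1}{K + \left(7 + 1\right)} = \frac{1}{K + 8} = \frac{1}{8 + K}$)
$d{\left(u{\left(2,-2 \right)} \right)} 595 = \frac{1}{8 - 4} \cdot 595 = \frac{1}{4} \cdot 595 = \frac{595}{4}$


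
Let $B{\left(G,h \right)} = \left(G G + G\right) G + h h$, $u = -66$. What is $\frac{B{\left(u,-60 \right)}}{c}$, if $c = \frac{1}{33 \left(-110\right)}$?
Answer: $1014730200$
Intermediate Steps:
$B{\left(G,h \right)} = h^{2} + G \left(G + G^{2}\right)$ ($B{\left(G,h \right)} = \left(G^{2} + G\right) G + h^{2} = \left(G + G^{2}\right) G + h^{2} = G \left(G + G^{2}\right) + h^{2} = h^{2} + G \left(G + G^{2}\right)$)
$c = - \frac{1}{3630}$ ($c = \frac{1}{-3630} = - \frac{1}{3630} \approx -0.00027548$)
$\frac{B{\left(u,-60 \right)}}{c} = \frac{\left(-66\right)^{2} + \left(-66\right)^{3} + \left(-60\right)^{2}}{- \frac{1}{3630}} = \left(4356 - 287496 + 3600\right) \left(-3630\right) = \left(-279540\right) \left(-3630\right) = 1014730200$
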